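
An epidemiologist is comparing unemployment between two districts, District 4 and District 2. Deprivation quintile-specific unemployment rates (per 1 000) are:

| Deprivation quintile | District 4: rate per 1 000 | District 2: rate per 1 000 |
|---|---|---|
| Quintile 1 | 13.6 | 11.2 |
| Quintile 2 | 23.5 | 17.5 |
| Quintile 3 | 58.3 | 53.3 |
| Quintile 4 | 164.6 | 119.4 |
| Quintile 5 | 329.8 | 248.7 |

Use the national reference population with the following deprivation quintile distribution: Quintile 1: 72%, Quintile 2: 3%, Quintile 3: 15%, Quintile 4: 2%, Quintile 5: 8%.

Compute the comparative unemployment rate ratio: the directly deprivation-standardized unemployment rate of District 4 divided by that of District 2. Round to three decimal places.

1.259

Standard weights: 0.72, 0.03, 0.15, 0.02, 0.08.
District 4: 0.7200×13.6 + 0.0300×23.5 + 0.1500×58.3 + 0.0200×164.6 + 0.0800×329.8 = 48.9180 per 1 000.
District 2: 0.7200×11.2 + 0.0300×17.5 + 0.1500×53.3 + 0.0200×119.4 + 0.0800×248.7 = 38.8680 per 1 000.
Ratio = 48.9180 ÷ 38.8680 = 1.25857.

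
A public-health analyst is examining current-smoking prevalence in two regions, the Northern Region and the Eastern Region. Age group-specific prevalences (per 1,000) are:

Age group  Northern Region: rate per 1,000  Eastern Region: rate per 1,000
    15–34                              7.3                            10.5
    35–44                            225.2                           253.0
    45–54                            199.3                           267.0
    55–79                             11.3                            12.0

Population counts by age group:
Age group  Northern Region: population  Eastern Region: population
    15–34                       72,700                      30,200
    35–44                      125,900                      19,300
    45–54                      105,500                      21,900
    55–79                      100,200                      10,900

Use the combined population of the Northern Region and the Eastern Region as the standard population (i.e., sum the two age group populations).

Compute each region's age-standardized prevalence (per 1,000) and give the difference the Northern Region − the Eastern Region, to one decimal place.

-26.9

Combined standard total = 486,600; weights = 0.2115, 0.2984, 0.2618, 0.2283.
The Northern Region: 0.2115×7.3 + 0.2984×225.2 + 0.2618×199.3 + 0.2283×11.3 = 123.5028 per 1,000.
The Eastern Region: 0.2115×10.5 + 0.2984×253.0 + 0.2618×267.0 + 0.2283×12.0 = 150.3597 per 1,000.
Difference = 123.5028 − 150.3597 = -26.8569.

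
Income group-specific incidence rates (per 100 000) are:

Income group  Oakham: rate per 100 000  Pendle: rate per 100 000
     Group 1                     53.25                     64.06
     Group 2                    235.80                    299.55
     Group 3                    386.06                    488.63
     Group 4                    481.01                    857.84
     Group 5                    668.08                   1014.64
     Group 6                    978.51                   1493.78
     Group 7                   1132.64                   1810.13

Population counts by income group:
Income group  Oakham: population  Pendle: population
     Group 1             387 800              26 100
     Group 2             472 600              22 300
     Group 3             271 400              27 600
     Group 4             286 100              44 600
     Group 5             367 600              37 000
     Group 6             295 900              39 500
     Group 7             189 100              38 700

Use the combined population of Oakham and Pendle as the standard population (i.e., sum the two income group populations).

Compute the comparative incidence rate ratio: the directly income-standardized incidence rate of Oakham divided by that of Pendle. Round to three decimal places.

0.658

Combined standard total = 2 506 300; weights = 0.1651, 0.1975, 0.1193, 0.1319, 0.1614, 0.1338, 0.0909.
Oakham: 0.1651×53.25 + 0.1975×235.80 + 0.1193×386.06 + 0.1319×481.01 + 0.1614×668.08 + 0.1338×978.51 + 0.0909×1132.64 = 506.6242 per 100 000.
Pendle: 0.1651×64.06 + 0.1975×299.55 + 0.1193×488.63 + 0.1319×857.84 + 0.1614×1014.64 + 0.1338×1493.78 + 0.0909×1810.13 = 769.4348 per 100 000.
Ratio = 506.6242 ÷ 769.4348 = 0.65844.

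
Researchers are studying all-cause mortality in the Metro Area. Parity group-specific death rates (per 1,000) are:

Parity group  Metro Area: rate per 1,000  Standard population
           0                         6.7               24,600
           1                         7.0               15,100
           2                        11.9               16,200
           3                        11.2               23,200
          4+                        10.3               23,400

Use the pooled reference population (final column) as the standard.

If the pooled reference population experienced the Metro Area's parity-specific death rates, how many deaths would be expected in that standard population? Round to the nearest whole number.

Expected deaths = Σ (standard pop × parity-specific rate ÷ 1,000)
= 24,600×6.7/1,000 + 15,100×7.0/1,000 + 16,200×11.9/1,000 + 23,200×11.2/1,000 + 23,400×10.3/1,000
= 164.82 + 105.70 + 192.78 + 259.84 + 241.02 = 964.16.

964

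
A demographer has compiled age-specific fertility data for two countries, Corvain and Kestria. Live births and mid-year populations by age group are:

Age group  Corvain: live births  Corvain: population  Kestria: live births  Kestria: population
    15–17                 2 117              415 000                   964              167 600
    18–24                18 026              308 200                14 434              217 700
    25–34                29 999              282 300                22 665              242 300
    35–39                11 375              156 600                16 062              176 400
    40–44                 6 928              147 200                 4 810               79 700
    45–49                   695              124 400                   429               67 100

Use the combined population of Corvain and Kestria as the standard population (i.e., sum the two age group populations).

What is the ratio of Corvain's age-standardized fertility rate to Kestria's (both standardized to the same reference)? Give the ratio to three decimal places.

0.946

Age-specific rates per 1 000 for Corvain: 5.101, 58.488, 106.266, 72.637, 47.065, 5.587.
For Kestria: 5.752, 66.302, 93.541, 91.054, 60.351, 6.393.
Combined standard total = 2 384 500; weights = 0.2443, 0.2205, 0.2200, 0.1397, 0.0952, 0.0803.
Corvain: 0.2443×5.101 + 0.2205×58.488 + 0.2200×106.266 + 0.1397×72.637 + 0.0952×47.065 + 0.0803×5.587 = 52.5961 per 1 000.
Kestria: 0.2443×5.752 + 0.2205×66.302 + 0.2200×93.541 + 0.1397×91.054 + 0.0952×60.351 + 0.0803×6.393 = 55.5799 per 1 000.
Ratio = 52.5961 ÷ 55.5799 = 0.94632.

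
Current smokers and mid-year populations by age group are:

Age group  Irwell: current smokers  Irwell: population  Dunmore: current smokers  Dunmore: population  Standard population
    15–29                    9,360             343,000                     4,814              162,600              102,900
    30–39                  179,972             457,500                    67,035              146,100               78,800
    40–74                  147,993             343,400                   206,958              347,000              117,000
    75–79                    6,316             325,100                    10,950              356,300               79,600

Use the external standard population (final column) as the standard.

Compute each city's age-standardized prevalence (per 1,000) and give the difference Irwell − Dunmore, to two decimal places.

-67.81

Age-specific rates per 1,000 for Irwell: 27.289, 393.381, 430.964, 19.428.
For Dunmore: 29.606, 458.830, 596.421, 30.733.
Standard total = 378,300; weights = 0.2720, 0.2083, 0.3093, 0.2104.
Irwell: 0.2720×27.289 + 0.2083×393.381 + 0.3093×430.964 + 0.2104×19.428 = 226.7399 per 1,000.
Dunmore: 0.2720×29.606 + 0.2083×458.830 + 0.3093×596.421 + 0.2104×30.733 = 294.5541 per 1,000.
Difference = 226.7399 − 294.5541 = -67.8142.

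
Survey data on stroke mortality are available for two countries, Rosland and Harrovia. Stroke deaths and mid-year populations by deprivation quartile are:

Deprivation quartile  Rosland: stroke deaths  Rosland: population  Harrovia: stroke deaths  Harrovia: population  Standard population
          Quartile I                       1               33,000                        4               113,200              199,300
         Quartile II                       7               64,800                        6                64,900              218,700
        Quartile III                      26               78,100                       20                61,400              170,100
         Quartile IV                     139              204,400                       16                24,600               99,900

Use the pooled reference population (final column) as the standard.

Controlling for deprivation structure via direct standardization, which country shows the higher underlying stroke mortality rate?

Deprivation-specific rates per 100,000 for Rosland: 3.03, 10.80, 33.29, 68.00.
For Harrovia: 3.53, 9.24, 32.57, 65.04.
Standard total = 688,000; weights = 0.2897, 0.3179, 0.2472, 0.1452.
Rosland: 0.2897×3.03 + 0.3179×10.80 + 0.2472×33.29 + 0.1452×68.00 = 22.4168 per 100,000.
Harrovia: 0.2897×3.53 + 0.3179×9.24 + 0.2472×32.57 + 0.1452×65.04 = 21.4599 per 100,000.

Rosland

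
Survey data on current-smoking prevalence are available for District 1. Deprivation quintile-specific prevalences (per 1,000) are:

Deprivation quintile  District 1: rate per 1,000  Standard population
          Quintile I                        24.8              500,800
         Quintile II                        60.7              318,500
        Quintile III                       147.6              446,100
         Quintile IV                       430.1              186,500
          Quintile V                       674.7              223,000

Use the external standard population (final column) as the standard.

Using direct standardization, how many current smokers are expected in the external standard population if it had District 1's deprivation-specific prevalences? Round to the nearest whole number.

328269

Expected current smokers = Σ (standard pop × deprivation-specific rate ÷ 1,000)
= 500,800×24.8/1,000 + 318,500×60.7/1,000 + 446,100×147.6/1,000 + 186,500×430.1/1,000 + 223,000×674.7/1,000
= 12419.84 + 19332.95 + 65844.36 + 80213.65 + 150458.10 = 328268.90.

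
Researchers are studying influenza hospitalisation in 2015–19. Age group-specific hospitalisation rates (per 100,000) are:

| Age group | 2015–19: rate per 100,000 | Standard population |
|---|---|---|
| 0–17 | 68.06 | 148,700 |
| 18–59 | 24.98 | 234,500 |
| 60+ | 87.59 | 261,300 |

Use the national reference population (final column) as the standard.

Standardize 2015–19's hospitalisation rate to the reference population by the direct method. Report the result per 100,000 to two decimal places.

Standard total = 644,500; weights = 0.2307, 0.3638, 0.4054.
Standardized rate: 0.2307×68.06 + 0.3638×24.98 + 0.4054×87.59 = 60.3035 per 100,000.

60.30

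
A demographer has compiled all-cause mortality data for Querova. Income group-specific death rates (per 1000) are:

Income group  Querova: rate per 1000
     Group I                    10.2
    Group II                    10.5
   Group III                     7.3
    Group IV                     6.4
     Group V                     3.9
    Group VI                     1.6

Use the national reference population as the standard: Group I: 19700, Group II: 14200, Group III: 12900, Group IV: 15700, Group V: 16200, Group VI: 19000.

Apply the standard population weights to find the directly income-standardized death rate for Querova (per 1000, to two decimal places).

6.53

Standard total = 97700; weights = 0.2016, 0.1453, 0.1320, 0.1607, 0.1658, 0.1945.
Standardized rate: 0.2016×10.2 + 0.1453×10.5 + 0.1320×7.3 + 0.1607×6.4 + 0.1658×3.9 + 0.1945×1.6 = 6.5330 per 1000.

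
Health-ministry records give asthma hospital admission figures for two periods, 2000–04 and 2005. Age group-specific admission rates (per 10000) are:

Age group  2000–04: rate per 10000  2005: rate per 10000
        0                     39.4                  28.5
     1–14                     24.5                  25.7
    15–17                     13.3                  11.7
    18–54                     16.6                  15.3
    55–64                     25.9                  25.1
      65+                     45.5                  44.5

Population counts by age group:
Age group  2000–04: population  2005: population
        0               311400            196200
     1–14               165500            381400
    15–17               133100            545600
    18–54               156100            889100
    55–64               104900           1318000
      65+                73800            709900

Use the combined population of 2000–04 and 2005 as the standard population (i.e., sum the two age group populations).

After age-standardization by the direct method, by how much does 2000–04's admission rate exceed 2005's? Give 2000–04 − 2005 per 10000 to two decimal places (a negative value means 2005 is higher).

1.85

Combined standard total = 4985000; weights = 0.1018, 0.1097, 0.1361, 0.2097, 0.2854, 0.1572.
2000–04: 0.1018×39.4 + 0.1097×24.5 + 0.1361×13.3 + 0.2097×16.6 + 0.2854×25.9 + 0.1572×45.5 = 26.5370 per 10000.
2005: 0.1018×28.5 + 0.1097×25.7 + 0.1361×11.7 + 0.2097×15.3 + 0.2854×25.1 + 0.1572×44.5 = 24.6828 per 10000.
Difference = 26.5370 − 24.6828 = 1.8542.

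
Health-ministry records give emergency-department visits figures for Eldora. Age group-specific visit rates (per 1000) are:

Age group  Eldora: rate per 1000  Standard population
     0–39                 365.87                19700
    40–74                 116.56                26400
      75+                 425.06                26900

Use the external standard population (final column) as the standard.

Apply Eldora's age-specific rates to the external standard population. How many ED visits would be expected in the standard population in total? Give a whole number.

21719

Expected ED visits = Σ (standard pop × age-specific rate ÷ 1000)
= 19700×365.87/1000 + 26400×116.56/1000 + 26900×425.06/1000
= 7207.64 + 3077.18 + 11434.11 = 21718.94.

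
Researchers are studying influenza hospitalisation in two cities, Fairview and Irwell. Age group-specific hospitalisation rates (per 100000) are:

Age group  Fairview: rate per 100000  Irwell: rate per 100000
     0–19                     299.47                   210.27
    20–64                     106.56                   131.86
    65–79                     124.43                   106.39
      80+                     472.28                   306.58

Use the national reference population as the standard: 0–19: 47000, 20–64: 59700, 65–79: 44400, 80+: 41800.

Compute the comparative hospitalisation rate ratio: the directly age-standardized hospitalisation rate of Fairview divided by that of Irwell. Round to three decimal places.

1.295

Standard total = 192900; weights = 0.2436, 0.3095, 0.2302, 0.2167.
Fairview: 0.2436×299.47 + 0.3095×106.56 + 0.2302×124.43 + 0.2167×472.28 = 236.9244 per 100000.
Irwell: 0.2436×210.27 + 0.3095×131.86 + 0.2302×106.39 + 0.2167×306.58 = 182.9626 per 100000.
Ratio = 236.9244 ÷ 182.9626 = 1.29493.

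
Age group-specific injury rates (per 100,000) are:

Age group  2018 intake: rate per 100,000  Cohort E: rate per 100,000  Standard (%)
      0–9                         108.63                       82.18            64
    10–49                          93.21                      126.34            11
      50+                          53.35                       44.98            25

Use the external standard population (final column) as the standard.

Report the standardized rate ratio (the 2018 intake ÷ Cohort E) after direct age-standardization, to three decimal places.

Standard weights: 0.64, 0.11, 0.25.
The 2018 intake: 0.6400×108.63 + 0.1100×93.21 + 0.2500×53.35 = 93.1138 per 100,000.
Cohort E: 0.6400×82.18 + 0.1100×126.34 + 0.2500×44.98 = 77.7376 per 100,000.
Ratio = 93.1138 ÷ 77.7376 = 1.19780.

1.198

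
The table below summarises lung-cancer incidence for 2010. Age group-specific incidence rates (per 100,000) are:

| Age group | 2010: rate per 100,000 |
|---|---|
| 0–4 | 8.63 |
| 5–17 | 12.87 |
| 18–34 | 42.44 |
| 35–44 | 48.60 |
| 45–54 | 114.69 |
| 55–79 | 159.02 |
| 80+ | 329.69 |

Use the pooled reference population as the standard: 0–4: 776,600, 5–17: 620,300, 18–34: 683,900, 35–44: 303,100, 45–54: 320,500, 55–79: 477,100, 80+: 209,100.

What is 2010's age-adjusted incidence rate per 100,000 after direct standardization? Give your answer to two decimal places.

Standard total = 3,390,600; weights = 0.2290, 0.1829, 0.2017, 0.0894, 0.0945, 0.1407, 0.0617.
Standardized rate: 0.2290×8.63 + 0.1829×12.87 + 0.2017×42.44 + 0.0894×48.60 + 0.0945×114.69 + 0.1407×159.02 + 0.0617×329.69 = 70.7855 per 100,000.

70.79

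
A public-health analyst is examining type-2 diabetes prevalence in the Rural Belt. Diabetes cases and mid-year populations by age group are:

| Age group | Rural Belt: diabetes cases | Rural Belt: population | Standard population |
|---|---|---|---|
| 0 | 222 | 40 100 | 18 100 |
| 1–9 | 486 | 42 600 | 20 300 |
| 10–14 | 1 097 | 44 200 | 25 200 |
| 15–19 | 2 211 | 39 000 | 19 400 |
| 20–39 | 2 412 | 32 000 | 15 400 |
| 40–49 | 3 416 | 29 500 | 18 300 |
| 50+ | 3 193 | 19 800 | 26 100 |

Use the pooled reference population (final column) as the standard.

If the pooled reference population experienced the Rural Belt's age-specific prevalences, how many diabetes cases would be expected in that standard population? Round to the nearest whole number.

9546

Age-specific rates per 1 000 for the Rural Belt: 5.536, 11.408, 24.819, 56.692, 75.375, 115.797, 161.263.
Expected diabetes cases = Σ (standard pop × age-specific rate ÷ 1 000)
= 18 100×5.536/1 000 + 20 300×11.408/1 000 + 25 200×24.819/1 000 + 19 400×56.692/1 000 + 15 400×75.375/1 000 + 18 300×115.797/1 000 + 26 100×161.263/1 000
= 100.20 + 231.59 + 625.44 + 1099.83 + 1160.78 + 2119.08 + 4208.95 = 9545.87.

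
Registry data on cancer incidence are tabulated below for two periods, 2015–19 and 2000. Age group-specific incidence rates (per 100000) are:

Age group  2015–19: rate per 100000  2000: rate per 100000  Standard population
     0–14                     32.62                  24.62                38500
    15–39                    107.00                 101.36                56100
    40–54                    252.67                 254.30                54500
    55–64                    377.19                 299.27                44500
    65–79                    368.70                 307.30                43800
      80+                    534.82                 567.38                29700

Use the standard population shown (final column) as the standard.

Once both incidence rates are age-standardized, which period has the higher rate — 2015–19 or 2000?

Standard total = 267100; weights = 0.1441, 0.2100, 0.2040, 0.1666, 0.1640, 0.1112.
2015–19: 0.1441×32.62 + 0.2100×107.00 + 0.2040×252.67 + 0.1666×377.19 + 0.1640×368.70 + 0.1112×534.82 = 261.5023 per 100000.
2000: 0.1441×24.62 + 0.2100×101.36 + 0.2040×254.30 + 0.1666×299.27 + 0.1640×307.30 + 0.1112×567.38 = 240.0672 per 100000.

2015–19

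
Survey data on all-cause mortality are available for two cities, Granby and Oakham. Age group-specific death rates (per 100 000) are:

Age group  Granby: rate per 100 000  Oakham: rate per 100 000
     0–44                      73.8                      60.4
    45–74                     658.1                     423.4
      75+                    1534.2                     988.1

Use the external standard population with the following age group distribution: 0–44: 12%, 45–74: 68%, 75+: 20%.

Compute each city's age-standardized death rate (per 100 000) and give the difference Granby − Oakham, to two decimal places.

Standard weights: 0.12, 0.68, 0.20.
Granby: 0.1200×73.8 + 0.6800×658.1 + 0.2000×1534.2 = 763.2040 per 100 000.
Oakham: 0.1200×60.4 + 0.6800×423.4 + 0.2000×988.1 = 492.7800 per 100 000.
Difference = 763.2040 − 492.7800 = 270.4240.

270.42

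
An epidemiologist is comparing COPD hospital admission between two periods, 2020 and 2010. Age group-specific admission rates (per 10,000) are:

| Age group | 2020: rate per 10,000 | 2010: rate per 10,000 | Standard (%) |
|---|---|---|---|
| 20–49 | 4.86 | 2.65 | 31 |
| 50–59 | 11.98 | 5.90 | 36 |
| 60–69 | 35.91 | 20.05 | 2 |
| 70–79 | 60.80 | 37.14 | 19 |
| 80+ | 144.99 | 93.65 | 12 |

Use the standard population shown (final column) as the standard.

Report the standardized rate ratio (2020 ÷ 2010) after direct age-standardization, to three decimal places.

Standard weights: 0.31, 0.36, 0.02, 0.19, 0.12.
2020: 0.3100×4.86 + 0.3600×11.98 + 0.0200×35.91 + 0.1900×60.80 + 0.1200×144.99 = 35.4884 per 10,000.
2010: 0.3100×2.65 + 0.3600×5.90 + 0.0200×20.05 + 0.1900×37.14 + 0.1200×93.65 = 21.6411 per 10,000.
Ratio = 35.4884 ÷ 21.6411 = 1.63986.

1.640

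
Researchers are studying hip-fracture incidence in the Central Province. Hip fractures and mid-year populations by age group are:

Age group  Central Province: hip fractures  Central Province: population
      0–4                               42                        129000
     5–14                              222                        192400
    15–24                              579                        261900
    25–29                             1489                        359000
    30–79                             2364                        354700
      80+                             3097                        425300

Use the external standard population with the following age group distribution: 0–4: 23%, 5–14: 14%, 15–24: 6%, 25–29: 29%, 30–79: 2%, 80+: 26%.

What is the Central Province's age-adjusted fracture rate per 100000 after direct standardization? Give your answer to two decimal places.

Age-specific rates per 100000 for the Central Province: 32.56, 115.38, 221.08, 414.76, 666.48, 728.19.
Standard weights: 0.23, 0.14, 0.06, 0.29, 0.02, 0.26.
Standardized rate: 0.2300×32.56 + 0.1400×115.38 + 0.0600×221.08 + 0.2900×414.76 + 0.0200×666.48 + 0.2600×728.19 = 359.8476 per 100000.

359.85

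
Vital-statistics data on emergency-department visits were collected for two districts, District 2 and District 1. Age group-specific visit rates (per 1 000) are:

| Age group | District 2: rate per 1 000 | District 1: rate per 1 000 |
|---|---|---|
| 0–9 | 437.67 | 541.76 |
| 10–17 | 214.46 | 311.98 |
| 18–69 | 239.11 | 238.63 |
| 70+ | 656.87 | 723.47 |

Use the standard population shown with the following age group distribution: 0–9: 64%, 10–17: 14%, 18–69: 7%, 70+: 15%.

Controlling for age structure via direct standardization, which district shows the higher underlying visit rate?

District 1

Standard weights: 0.64, 0.14, 0.07, 0.15.
District 2: 0.6400×437.67 + 0.1400×214.46 + 0.0700×239.11 + 0.1500×656.87 = 425.4014 per 1 000.
District 1: 0.6400×541.76 + 0.1400×311.98 + 0.0700×238.63 + 0.1500×723.47 = 515.6282 per 1 000.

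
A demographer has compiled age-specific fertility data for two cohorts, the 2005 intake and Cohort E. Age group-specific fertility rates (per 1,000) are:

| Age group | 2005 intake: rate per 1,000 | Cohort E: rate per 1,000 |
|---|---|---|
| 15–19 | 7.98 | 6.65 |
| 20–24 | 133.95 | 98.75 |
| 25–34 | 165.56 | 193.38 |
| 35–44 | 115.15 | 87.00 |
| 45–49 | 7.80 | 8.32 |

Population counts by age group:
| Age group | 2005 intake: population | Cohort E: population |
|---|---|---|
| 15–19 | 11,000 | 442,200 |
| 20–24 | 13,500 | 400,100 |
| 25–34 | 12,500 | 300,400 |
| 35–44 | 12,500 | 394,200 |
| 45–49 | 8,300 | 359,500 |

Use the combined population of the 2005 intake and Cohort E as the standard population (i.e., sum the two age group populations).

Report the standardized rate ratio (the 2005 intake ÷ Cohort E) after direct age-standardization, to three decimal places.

1.124

Combined standard total = 1,954,200; weights = 0.2319, 0.2116, 0.1601, 0.2081, 0.1882.
The 2005 intake: 0.2319×7.98 + 0.2116×133.95 + 0.1601×165.56 + 0.2081×115.15 + 0.1882×7.80 = 82.1422 per 1,000.
Cohort E: 0.2319×6.65 + 0.2116×98.75 + 0.1601×193.38 + 0.2081×87.00 + 0.1882×8.32 = 73.0777 per 1,000.
Ratio = 82.1422 ÷ 73.0777 = 1.12404.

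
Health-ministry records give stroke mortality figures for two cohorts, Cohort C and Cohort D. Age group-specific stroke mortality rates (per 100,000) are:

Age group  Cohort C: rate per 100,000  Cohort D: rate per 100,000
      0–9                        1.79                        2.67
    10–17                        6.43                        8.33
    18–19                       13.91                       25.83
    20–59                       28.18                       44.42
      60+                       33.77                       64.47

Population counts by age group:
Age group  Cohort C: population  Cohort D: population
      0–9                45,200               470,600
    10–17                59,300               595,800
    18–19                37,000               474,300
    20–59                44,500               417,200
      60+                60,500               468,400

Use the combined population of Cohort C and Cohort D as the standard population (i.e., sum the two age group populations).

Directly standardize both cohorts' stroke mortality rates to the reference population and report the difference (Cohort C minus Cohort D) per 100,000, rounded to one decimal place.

-11.8

Combined standard total = 2,672,800; weights = 0.1930, 0.2451, 0.1913, 0.1727, 0.1979.
Cohort C: 0.1930×1.79 + 0.2451×6.43 + 0.1913×13.91 + 0.1727×28.18 + 0.1979×33.77 = 16.1327 per 100,000.
Cohort D: 0.1930×2.67 + 0.2451×8.33 + 0.1913×25.83 + 0.1727×44.42 + 0.1979×64.47 = 27.9287 per 100,000.
Difference = 16.1327 − 27.9287 = -11.7961.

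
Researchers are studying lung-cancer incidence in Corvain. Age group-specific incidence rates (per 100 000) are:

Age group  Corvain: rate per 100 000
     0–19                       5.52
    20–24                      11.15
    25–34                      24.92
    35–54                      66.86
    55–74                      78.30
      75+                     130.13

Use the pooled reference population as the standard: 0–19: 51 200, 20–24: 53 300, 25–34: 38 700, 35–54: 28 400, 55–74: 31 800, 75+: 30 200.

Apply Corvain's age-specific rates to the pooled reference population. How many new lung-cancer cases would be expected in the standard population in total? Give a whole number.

Expected new lung-cancer cases = Σ (standard pop × age-specific rate ÷ 100 000)
= 51 200×5.52/100 000 + 53 300×11.15/100 000 + 38 700×24.92/100 000 + 28 400×66.86/100 000 + 31 800×78.30/100 000 + 30 200×130.13/100 000
= 2.83 + 5.94 + 9.64 + 18.99 + 24.90 + 39.30 = 101.60.

102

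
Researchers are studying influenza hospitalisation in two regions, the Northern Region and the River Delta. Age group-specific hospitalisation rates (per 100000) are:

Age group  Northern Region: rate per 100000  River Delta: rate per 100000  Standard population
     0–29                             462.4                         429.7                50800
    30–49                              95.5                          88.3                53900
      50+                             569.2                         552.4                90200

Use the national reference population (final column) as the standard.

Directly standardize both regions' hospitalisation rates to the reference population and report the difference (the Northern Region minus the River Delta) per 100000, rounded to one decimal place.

18.3

Standard total = 194900; weights = 0.2606, 0.2766, 0.4628.
The Northern Region: 0.2606×462.4 + 0.2766×95.5 + 0.4628×569.2 = 410.3602 per 100000.
The River Delta: 0.2606×429.7 + 0.2766×88.3 + 0.4628×552.4 = 392.0709 per 100000.
Difference = 410.3602 − 392.0709 = 18.2894.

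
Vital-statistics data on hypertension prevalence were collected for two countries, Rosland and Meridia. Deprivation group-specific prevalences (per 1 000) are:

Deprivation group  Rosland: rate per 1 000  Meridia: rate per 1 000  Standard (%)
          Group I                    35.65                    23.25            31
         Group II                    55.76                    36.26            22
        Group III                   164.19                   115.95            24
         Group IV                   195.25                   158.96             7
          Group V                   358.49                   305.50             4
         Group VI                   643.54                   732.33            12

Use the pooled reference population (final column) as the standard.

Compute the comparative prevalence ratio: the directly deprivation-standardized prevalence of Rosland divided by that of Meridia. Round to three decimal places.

1.089

Standard weights: 0.31, 0.22, 0.24, 0.07, 0.04, 0.12.
Rosland: 0.3100×35.65 + 0.2200×55.76 + 0.2400×164.19 + 0.0700×195.25 + 0.0400×358.49 + 0.1200×643.54 = 167.9562 per 1 000.
Meridia: 0.3100×23.25 + 0.2200×36.26 + 0.2400×115.95 + 0.0700×158.96 + 0.0400×305.50 + 0.1200×732.33 = 154.2395 per 1 000.
Ratio = 167.9562 ÷ 154.2395 = 1.08893.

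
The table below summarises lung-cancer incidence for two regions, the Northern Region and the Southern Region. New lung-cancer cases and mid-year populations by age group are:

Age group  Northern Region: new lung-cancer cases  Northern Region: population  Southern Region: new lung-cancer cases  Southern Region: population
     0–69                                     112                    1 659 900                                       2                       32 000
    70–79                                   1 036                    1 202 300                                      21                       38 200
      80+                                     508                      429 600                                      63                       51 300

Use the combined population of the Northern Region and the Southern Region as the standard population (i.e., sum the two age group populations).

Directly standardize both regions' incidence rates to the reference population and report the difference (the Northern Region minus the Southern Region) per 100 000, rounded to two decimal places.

10.94

Age-specific rates per 100 000 for the Northern Region: 6.75, 86.17, 118.25.
For the Southern Region: 6.25, 54.97, 122.81.
Combined standard total = 3 413 300; weights = 0.4957, 0.3634, 0.1409.
The Northern Region: 0.4957×6.75 + 0.3634×86.17 + 0.1409×118.25 = 51.3209 per 100 000.
The Southern Region: 0.4957×6.25 + 0.3634×54.97 + 0.1409×122.81 = 40.3795 per 100 000.
Difference = 51.3209 − 40.3795 = 10.9414.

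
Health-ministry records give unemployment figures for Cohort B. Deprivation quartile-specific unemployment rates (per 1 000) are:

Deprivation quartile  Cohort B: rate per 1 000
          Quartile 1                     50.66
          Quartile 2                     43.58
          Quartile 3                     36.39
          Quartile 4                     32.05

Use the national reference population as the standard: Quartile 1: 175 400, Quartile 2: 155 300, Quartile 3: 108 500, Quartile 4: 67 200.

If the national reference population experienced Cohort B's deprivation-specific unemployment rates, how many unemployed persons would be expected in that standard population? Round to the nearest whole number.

Expected unemployed persons = Σ (standard pop × deprivation-specific rate ÷ 1 000)
= 175 400×50.66/1 000 + 155 300×43.58/1 000 + 108 500×36.39/1 000 + 67 200×32.05/1 000
= 8885.76 + 6767.97 + 3948.32 + 2153.76 = 21755.81.

21756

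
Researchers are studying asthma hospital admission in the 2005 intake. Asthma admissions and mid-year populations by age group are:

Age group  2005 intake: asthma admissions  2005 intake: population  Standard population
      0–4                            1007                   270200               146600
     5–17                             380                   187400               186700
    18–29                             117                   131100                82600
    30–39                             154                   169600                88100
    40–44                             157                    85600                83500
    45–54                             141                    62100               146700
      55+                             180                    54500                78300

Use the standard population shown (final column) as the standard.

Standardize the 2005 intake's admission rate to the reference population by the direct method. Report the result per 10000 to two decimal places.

Age-specific rates per 10000 for the 2005 intake: 37.27, 20.28, 8.92, 9.08, 18.34, 22.71, 33.03.
Standard total = 812500; weights = 0.1804, 0.2298, 0.1017, 0.1084, 0.1028, 0.1806, 0.0964.
Standardized rate: 0.1804×37.27 + 0.2298×20.28 + 0.1017×8.92 + 0.1084×9.08 + 0.1028×18.34 + 0.1806×22.71 + 0.0964×33.03 = 22.4430 per 10000.

22.44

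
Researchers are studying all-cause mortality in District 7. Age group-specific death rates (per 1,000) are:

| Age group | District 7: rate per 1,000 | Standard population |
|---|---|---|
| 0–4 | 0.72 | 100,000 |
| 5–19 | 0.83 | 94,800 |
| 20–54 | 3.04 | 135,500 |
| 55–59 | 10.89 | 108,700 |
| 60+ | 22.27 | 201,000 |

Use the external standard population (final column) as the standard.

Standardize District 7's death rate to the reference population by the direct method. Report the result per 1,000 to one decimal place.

Standard total = 640,000; weights = 0.1562, 0.1481, 0.2117, 0.1698, 0.3141.
Standardized rate: 0.1562×0.72 + 0.1481×0.83 + 0.2117×3.04 + 0.1698×10.89 + 0.3141×22.27 = 9.7228 per 1,000.

9.7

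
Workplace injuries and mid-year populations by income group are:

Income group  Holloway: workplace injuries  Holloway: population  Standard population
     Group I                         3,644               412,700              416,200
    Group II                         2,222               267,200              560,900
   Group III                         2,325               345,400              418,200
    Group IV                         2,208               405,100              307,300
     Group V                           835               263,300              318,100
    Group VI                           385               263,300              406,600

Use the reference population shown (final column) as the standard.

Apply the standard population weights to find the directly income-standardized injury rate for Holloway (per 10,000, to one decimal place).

Income-specific rates per 10,000 for Holloway: 88.30, 83.16, 67.31, 54.51, 31.71, 14.62.
Standard total = 2,427,300; weights = 0.1715, 0.2311, 0.1723, 0.1266, 0.1311, 0.1675.
Standardized rate: 0.1715×88.30 + 0.2311×83.16 + 0.1723×67.31 + 0.1266×54.51 + 0.1311×31.71 + 0.1675×14.62 = 59.4594 per 10,000.

59.5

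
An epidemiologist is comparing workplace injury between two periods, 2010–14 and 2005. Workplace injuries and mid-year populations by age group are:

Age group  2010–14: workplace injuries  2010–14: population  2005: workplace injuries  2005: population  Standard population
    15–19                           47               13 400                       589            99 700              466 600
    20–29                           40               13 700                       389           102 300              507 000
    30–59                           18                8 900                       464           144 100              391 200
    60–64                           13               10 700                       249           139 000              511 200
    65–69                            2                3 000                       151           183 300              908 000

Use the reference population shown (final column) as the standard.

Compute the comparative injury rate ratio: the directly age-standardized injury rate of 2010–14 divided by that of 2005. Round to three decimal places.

Age-specific rates per 10 000 for 2010–14: 35.07, 29.20, 20.22, 12.15, 6.67.
For 2005: 59.08, 38.03, 32.20, 17.91, 8.24.
Standard total = 2 784 000; weights = 0.1676, 0.1821, 0.1405, 0.1836, 0.3261.
2010–14: 0.1676×35.07 + 0.1821×29.20 + 0.1405×20.22 + 0.1836×12.15 + 0.3261×6.67 = 18.4428 per 10 000.
2005: 0.1676×59.08 + 0.1821×38.03 + 0.1405×32.20 + 0.1836×17.91 + 0.3261×8.24 = 27.3270 per 10 000.
Ratio = 18.4428 ÷ 27.3270 = 0.67489.

0.675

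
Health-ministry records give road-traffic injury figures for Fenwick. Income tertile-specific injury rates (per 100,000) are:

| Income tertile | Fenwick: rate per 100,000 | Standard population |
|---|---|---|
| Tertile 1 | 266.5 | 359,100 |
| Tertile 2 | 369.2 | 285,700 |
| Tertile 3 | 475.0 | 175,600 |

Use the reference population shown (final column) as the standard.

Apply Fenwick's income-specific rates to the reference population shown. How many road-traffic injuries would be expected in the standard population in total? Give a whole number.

Expected road-traffic injuries = Σ (standard pop × income-specific rate ÷ 100,000)
= 359,100×266.5/100,000 + 285,700×369.2/100,000 + 175,600×475.0/100,000
= 957.00 + 1054.80 + 834.10 = 2845.91.

2846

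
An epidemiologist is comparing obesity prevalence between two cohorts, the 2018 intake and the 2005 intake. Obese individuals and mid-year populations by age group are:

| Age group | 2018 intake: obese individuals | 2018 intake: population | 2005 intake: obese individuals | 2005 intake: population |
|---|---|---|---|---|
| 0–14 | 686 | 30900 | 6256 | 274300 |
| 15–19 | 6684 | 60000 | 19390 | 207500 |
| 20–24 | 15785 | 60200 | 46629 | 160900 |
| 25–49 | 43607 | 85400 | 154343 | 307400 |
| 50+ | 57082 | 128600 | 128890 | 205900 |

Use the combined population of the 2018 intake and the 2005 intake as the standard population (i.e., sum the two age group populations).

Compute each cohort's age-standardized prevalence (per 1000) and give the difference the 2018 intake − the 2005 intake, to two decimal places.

Age-specific rates per 1000 for the 2018 intake: 22.201, 111.400, 262.209, 510.621, 443.872.
For the 2005 intake: 22.807, 93.446, 289.801, 502.092, 625.983.
Combined standard total = 1521100; weights = 0.2006, 0.1759, 0.1454, 0.2582, 0.2199.
The 2018 intake: 0.2006×22.201 + 0.1759×111.400 + 0.1454×262.209 + 0.2582×510.621 + 0.2199×443.872 = 291.6289 per 1000.
The 2005 intake: 0.2006×22.807 + 0.1759×93.446 + 0.1454×289.801 + 0.2582×502.092 + 0.2199×625.983 = 330.4488 per 1000.
Difference = 291.6289 − 330.4488 = -38.8199.

-38.82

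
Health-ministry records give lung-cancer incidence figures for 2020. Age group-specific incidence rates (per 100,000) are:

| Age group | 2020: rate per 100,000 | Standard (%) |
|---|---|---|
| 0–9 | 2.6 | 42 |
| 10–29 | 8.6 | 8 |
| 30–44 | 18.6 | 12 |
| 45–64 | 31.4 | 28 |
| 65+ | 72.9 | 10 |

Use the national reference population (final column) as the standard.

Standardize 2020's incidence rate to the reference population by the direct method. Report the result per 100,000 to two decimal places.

20.09

Standard weights: 0.42, 0.08, 0.12, 0.28, 0.10.
Standardized rate: 0.4200×2.6 + 0.0800×8.6 + 0.1200×18.6 + 0.2800×31.4 + 0.1000×72.9 = 20.0940 per 100,000.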